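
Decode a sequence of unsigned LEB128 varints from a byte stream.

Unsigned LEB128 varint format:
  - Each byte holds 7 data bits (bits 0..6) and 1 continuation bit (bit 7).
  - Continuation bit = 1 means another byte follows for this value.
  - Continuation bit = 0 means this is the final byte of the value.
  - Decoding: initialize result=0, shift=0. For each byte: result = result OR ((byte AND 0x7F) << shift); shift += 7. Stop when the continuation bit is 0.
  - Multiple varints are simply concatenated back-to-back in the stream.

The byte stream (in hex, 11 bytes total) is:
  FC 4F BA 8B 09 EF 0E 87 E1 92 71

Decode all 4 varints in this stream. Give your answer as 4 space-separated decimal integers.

Answer: 10236 148922 1903 237285511

Derivation:
  byte[0]=0xFC cont=1 payload=0x7C=124: acc |= 124<<0 -> acc=124 shift=7
  byte[1]=0x4F cont=0 payload=0x4F=79: acc |= 79<<7 -> acc=10236 shift=14 [end]
Varint 1: bytes[0:2] = FC 4F -> value 10236 (2 byte(s))
  byte[2]=0xBA cont=1 payload=0x3A=58: acc |= 58<<0 -> acc=58 shift=7
  byte[3]=0x8B cont=1 payload=0x0B=11: acc |= 11<<7 -> acc=1466 shift=14
  byte[4]=0x09 cont=0 payload=0x09=9: acc |= 9<<14 -> acc=148922 shift=21 [end]
Varint 2: bytes[2:5] = BA 8B 09 -> value 148922 (3 byte(s))
  byte[5]=0xEF cont=1 payload=0x6F=111: acc |= 111<<0 -> acc=111 shift=7
  byte[6]=0x0E cont=0 payload=0x0E=14: acc |= 14<<7 -> acc=1903 shift=14 [end]
Varint 3: bytes[5:7] = EF 0E -> value 1903 (2 byte(s))
  byte[7]=0x87 cont=1 payload=0x07=7: acc |= 7<<0 -> acc=7 shift=7
  byte[8]=0xE1 cont=1 payload=0x61=97: acc |= 97<<7 -> acc=12423 shift=14
  byte[9]=0x92 cont=1 payload=0x12=18: acc |= 18<<14 -> acc=307335 shift=21
  byte[10]=0x71 cont=0 payload=0x71=113: acc |= 113<<21 -> acc=237285511 shift=28 [end]
Varint 4: bytes[7:11] = 87 E1 92 71 -> value 237285511 (4 byte(s))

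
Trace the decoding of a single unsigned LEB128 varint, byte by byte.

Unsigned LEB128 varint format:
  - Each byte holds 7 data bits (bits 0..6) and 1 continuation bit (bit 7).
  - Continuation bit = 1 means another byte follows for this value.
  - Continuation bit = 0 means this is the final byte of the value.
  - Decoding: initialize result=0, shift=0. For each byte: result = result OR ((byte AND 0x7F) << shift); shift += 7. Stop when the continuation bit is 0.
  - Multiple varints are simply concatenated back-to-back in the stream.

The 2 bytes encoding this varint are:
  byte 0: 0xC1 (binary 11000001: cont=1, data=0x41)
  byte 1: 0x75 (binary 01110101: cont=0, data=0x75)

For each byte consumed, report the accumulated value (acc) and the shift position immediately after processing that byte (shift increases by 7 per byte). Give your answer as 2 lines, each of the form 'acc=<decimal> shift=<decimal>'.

Answer: acc=65 shift=7
acc=15041 shift=14

Derivation:
byte 0=0xC1: payload=0x41=65, contrib = 65<<0 = 65; acc -> 65, shift -> 7
byte 1=0x75: payload=0x75=117, contrib = 117<<7 = 14976; acc -> 15041, shift -> 14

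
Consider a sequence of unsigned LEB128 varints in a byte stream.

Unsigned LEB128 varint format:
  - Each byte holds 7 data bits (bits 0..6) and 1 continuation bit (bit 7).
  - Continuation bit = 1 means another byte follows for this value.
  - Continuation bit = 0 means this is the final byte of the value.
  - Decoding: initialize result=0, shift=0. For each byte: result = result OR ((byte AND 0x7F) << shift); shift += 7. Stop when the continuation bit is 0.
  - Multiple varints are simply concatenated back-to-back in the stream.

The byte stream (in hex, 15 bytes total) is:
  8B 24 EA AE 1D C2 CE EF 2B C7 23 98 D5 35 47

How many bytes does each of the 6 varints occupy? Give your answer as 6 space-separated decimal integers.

  byte[0]=0x8B cont=1 payload=0x0B=11: acc |= 11<<0 -> acc=11 shift=7
  byte[1]=0x24 cont=0 payload=0x24=36: acc |= 36<<7 -> acc=4619 shift=14 [end]
Varint 1: bytes[0:2] = 8B 24 -> value 4619 (2 byte(s))
  byte[2]=0xEA cont=1 payload=0x6A=106: acc |= 106<<0 -> acc=106 shift=7
  byte[3]=0xAE cont=1 payload=0x2E=46: acc |= 46<<7 -> acc=5994 shift=14
  byte[4]=0x1D cont=0 payload=0x1D=29: acc |= 29<<14 -> acc=481130 shift=21 [end]
Varint 2: bytes[2:5] = EA AE 1D -> value 481130 (3 byte(s))
  byte[5]=0xC2 cont=1 payload=0x42=66: acc |= 66<<0 -> acc=66 shift=7
  byte[6]=0xCE cont=1 payload=0x4E=78: acc |= 78<<7 -> acc=10050 shift=14
  byte[7]=0xEF cont=1 payload=0x6F=111: acc |= 111<<14 -> acc=1828674 shift=21
  byte[8]=0x2B cont=0 payload=0x2B=43: acc |= 43<<21 -> acc=92006210 shift=28 [end]
Varint 3: bytes[5:9] = C2 CE EF 2B -> value 92006210 (4 byte(s))
  byte[9]=0xC7 cont=1 payload=0x47=71: acc |= 71<<0 -> acc=71 shift=7
  byte[10]=0x23 cont=0 payload=0x23=35: acc |= 35<<7 -> acc=4551 shift=14 [end]
Varint 4: bytes[9:11] = C7 23 -> value 4551 (2 byte(s))
  byte[11]=0x98 cont=1 payload=0x18=24: acc |= 24<<0 -> acc=24 shift=7
  byte[12]=0xD5 cont=1 payload=0x55=85: acc |= 85<<7 -> acc=10904 shift=14
  byte[13]=0x35 cont=0 payload=0x35=53: acc |= 53<<14 -> acc=879256 shift=21 [end]
Varint 5: bytes[11:14] = 98 D5 35 -> value 879256 (3 byte(s))
  byte[14]=0x47 cont=0 payload=0x47=71: acc |= 71<<0 -> acc=71 shift=7 [end]
Varint 6: bytes[14:15] = 47 -> value 71 (1 byte(s))

Answer: 2 3 4 2 3 1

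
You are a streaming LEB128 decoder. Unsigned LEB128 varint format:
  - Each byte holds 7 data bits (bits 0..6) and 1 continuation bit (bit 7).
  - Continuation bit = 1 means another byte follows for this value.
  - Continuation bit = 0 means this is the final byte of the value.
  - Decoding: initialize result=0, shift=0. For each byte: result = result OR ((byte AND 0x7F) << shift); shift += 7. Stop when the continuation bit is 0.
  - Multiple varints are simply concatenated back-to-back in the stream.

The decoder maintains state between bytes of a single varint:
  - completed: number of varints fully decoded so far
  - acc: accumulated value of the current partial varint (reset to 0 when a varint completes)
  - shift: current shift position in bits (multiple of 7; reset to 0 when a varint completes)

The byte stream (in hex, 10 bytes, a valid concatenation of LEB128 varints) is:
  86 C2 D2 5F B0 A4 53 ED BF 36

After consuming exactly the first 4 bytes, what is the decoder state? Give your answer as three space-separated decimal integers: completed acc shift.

Answer: 1 0 0

Derivation:
byte[0]=0x86 cont=1 payload=0x06: acc |= 6<<0 -> completed=0 acc=6 shift=7
byte[1]=0xC2 cont=1 payload=0x42: acc |= 66<<7 -> completed=0 acc=8454 shift=14
byte[2]=0xD2 cont=1 payload=0x52: acc |= 82<<14 -> completed=0 acc=1351942 shift=21
byte[3]=0x5F cont=0 payload=0x5F: varint #1 complete (value=200581382); reset -> completed=1 acc=0 shift=0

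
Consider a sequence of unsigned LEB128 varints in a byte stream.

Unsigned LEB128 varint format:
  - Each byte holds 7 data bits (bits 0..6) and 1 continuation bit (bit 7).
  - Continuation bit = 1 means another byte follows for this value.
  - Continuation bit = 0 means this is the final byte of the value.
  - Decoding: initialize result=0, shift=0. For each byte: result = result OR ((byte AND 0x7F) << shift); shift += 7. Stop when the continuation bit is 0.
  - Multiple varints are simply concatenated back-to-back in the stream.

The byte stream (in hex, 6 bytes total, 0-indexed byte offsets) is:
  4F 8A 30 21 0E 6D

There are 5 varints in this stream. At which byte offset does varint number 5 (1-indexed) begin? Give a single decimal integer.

Answer: 5

Derivation:
  byte[0]=0x4F cont=0 payload=0x4F=79: acc |= 79<<0 -> acc=79 shift=7 [end]
Varint 1: bytes[0:1] = 4F -> value 79 (1 byte(s))
  byte[1]=0x8A cont=1 payload=0x0A=10: acc |= 10<<0 -> acc=10 shift=7
  byte[2]=0x30 cont=0 payload=0x30=48: acc |= 48<<7 -> acc=6154 shift=14 [end]
Varint 2: bytes[1:3] = 8A 30 -> value 6154 (2 byte(s))
  byte[3]=0x21 cont=0 payload=0x21=33: acc |= 33<<0 -> acc=33 shift=7 [end]
Varint 3: bytes[3:4] = 21 -> value 33 (1 byte(s))
  byte[4]=0x0E cont=0 payload=0x0E=14: acc |= 14<<0 -> acc=14 shift=7 [end]
Varint 4: bytes[4:5] = 0E -> value 14 (1 byte(s))
  byte[5]=0x6D cont=0 payload=0x6D=109: acc |= 109<<0 -> acc=109 shift=7 [end]
Varint 5: bytes[5:6] = 6D -> value 109 (1 byte(s))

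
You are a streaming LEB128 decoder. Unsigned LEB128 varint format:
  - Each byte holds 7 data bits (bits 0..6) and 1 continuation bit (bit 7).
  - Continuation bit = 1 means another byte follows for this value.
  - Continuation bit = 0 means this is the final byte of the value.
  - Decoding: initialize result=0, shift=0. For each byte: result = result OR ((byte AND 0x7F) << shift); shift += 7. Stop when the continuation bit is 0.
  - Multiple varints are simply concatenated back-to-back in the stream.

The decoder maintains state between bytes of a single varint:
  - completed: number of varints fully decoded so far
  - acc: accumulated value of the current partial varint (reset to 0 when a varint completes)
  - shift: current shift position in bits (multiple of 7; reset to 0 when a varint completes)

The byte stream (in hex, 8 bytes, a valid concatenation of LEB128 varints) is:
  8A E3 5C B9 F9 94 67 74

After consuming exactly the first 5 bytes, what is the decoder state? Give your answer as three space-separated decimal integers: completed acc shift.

byte[0]=0x8A cont=1 payload=0x0A: acc |= 10<<0 -> completed=0 acc=10 shift=7
byte[1]=0xE3 cont=1 payload=0x63: acc |= 99<<7 -> completed=0 acc=12682 shift=14
byte[2]=0x5C cont=0 payload=0x5C: varint #1 complete (value=1520010); reset -> completed=1 acc=0 shift=0
byte[3]=0xB9 cont=1 payload=0x39: acc |= 57<<0 -> completed=1 acc=57 shift=7
byte[4]=0xF9 cont=1 payload=0x79: acc |= 121<<7 -> completed=1 acc=15545 shift=14

Answer: 1 15545 14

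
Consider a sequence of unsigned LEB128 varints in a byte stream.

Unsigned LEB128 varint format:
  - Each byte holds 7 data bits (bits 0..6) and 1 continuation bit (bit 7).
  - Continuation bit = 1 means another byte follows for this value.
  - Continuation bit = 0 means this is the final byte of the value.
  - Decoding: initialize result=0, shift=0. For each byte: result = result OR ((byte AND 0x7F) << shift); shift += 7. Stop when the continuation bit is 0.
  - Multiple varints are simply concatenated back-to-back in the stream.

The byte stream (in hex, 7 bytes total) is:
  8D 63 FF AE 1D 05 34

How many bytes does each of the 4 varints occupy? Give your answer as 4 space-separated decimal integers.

  byte[0]=0x8D cont=1 payload=0x0D=13: acc |= 13<<0 -> acc=13 shift=7
  byte[1]=0x63 cont=0 payload=0x63=99: acc |= 99<<7 -> acc=12685 shift=14 [end]
Varint 1: bytes[0:2] = 8D 63 -> value 12685 (2 byte(s))
  byte[2]=0xFF cont=1 payload=0x7F=127: acc |= 127<<0 -> acc=127 shift=7
  byte[3]=0xAE cont=1 payload=0x2E=46: acc |= 46<<7 -> acc=6015 shift=14
  byte[4]=0x1D cont=0 payload=0x1D=29: acc |= 29<<14 -> acc=481151 shift=21 [end]
Varint 2: bytes[2:5] = FF AE 1D -> value 481151 (3 byte(s))
  byte[5]=0x05 cont=0 payload=0x05=5: acc |= 5<<0 -> acc=5 shift=7 [end]
Varint 3: bytes[5:6] = 05 -> value 5 (1 byte(s))
  byte[6]=0x34 cont=0 payload=0x34=52: acc |= 52<<0 -> acc=52 shift=7 [end]
Varint 4: bytes[6:7] = 34 -> value 52 (1 byte(s))

Answer: 2 3 1 1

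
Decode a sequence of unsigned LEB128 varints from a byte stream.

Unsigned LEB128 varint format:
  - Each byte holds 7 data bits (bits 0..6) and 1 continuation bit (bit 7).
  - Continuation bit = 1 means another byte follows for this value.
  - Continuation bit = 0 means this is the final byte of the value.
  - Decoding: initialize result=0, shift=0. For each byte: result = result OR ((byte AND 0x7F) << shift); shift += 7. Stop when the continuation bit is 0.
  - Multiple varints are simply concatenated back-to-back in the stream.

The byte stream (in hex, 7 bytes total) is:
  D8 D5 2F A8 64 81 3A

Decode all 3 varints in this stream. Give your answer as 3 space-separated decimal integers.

  byte[0]=0xD8 cont=1 payload=0x58=88: acc |= 88<<0 -> acc=88 shift=7
  byte[1]=0xD5 cont=1 payload=0x55=85: acc |= 85<<7 -> acc=10968 shift=14
  byte[2]=0x2F cont=0 payload=0x2F=47: acc |= 47<<14 -> acc=781016 shift=21 [end]
Varint 1: bytes[0:3] = D8 D5 2F -> value 781016 (3 byte(s))
  byte[3]=0xA8 cont=1 payload=0x28=40: acc |= 40<<0 -> acc=40 shift=7
  byte[4]=0x64 cont=0 payload=0x64=100: acc |= 100<<7 -> acc=12840 shift=14 [end]
Varint 2: bytes[3:5] = A8 64 -> value 12840 (2 byte(s))
  byte[5]=0x81 cont=1 payload=0x01=1: acc |= 1<<0 -> acc=1 shift=7
  byte[6]=0x3A cont=0 payload=0x3A=58: acc |= 58<<7 -> acc=7425 shift=14 [end]
Varint 3: bytes[5:7] = 81 3A -> value 7425 (2 byte(s))

Answer: 781016 12840 7425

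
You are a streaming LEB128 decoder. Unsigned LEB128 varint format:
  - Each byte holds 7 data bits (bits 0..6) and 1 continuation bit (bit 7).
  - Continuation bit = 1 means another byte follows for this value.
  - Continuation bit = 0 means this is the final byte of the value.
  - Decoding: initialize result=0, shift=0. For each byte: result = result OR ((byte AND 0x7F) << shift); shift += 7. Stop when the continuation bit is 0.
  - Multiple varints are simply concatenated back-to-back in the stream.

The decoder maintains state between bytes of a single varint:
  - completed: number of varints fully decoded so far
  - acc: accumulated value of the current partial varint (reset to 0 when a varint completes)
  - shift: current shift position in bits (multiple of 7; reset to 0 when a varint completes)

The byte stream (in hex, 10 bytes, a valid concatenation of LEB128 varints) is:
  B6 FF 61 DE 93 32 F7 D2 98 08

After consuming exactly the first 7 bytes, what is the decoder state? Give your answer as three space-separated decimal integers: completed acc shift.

Answer: 2 119 7

Derivation:
byte[0]=0xB6 cont=1 payload=0x36: acc |= 54<<0 -> completed=0 acc=54 shift=7
byte[1]=0xFF cont=1 payload=0x7F: acc |= 127<<7 -> completed=0 acc=16310 shift=14
byte[2]=0x61 cont=0 payload=0x61: varint #1 complete (value=1605558); reset -> completed=1 acc=0 shift=0
byte[3]=0xDE cont=1 payload=0x5E: acc |= 94<<0 -> completed=1 acc=94 shift=7
byte[4]=0x93 cont=1 payload=0x13: acc |= 19<<7 -> completed=1 acc=2526 shift=14
byte[5]=0x32 cont=0 payload=0x32: varint #2 complete (value=821726); reset -> completed=2 acc=0 shift=0
byte[6]=0xF7 cont=1 payload=0x77: acc |= 119<<0 -> completed=2 acc=119 shift=7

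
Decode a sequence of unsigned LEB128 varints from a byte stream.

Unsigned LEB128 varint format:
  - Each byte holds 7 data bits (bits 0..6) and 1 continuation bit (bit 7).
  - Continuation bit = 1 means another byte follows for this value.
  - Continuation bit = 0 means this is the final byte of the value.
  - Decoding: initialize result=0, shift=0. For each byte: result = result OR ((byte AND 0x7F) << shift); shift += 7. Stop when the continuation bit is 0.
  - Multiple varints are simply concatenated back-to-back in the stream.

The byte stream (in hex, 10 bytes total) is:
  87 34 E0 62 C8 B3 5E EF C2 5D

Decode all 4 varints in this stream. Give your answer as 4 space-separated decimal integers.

  byte[0]=0x87 cont=1 payload=0x07=7: acc |= 7<<0 -> acc=7 shift=7
  byte[1]=0x34 cont=0 payload=0x34=52: acc |= 52<<7 -> acc=6663 shift=14 [end]
Varint 1: bytes[0:2] = 87 34 -> value 6663 (2 byte(s))
  byte[2]=0xE0 cont=1 payload=0x60=96: acc |= 96<<0 -> acc=96 shift=7
  byte[3]=0x62 cont=0 payload=0x62=98: acc |= 98<<7 -> acc=12640 shift=14 [end]
Varint 2: bytes[2:4] = E0 62 -> value 12640 (2 byte(s))
  byte[4]=0xC8 cont=1 payload=0x48=72: acc |= 72<<0 -> acc=72 shift=7
  byte[5]=0xB3 cont=1 payload=0x33=51: acc |= 51<<7 -> acc=6600 shift=14
  byte[6]=0x5E cont=0 payload=0x5E=94: acc |= 94<<14 -> acc=1546696 shift=21 [end]
Varint 3: bytes[4:7] = C8 B3 5E -> value 1546696 (3 byte(s))
  byte[7]=0xEF cont=1 payload=0x6F=111: acc |= 111<<0 -> acc=111 shift=7
  byte[8]=0xC2 cont=1 payload=0x42=66: acc |= 66<<7 -> acc=8559 shift=14
  byte[9]=0x5D cont=0 payload=0x5D=93: acc |= 93<<14 -> acc=1532271 shift=21 [end]
Varint 4: bytes[7:10] = EF C2 5D -> value 1532271 (3 byte(s))

Answer: 6663 12640 1546696 1532271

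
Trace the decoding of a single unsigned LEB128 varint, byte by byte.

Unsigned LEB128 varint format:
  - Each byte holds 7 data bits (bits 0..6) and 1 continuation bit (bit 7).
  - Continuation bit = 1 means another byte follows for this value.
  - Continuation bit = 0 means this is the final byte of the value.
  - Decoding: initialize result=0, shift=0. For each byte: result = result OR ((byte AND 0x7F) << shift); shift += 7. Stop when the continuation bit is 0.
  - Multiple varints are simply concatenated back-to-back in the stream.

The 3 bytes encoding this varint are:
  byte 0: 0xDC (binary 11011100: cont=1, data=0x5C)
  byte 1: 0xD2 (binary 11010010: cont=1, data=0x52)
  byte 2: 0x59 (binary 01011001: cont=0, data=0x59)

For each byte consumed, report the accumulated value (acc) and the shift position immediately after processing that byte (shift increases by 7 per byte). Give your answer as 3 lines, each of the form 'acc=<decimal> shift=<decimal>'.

Answer: acc=92 shift=7
acc=10588 shift=14
acc=1468764 shift=21

Derivation:
byte 0=0xDC: payload=0x5C=92, contrib = 92<<0 = 92; acc -> 92, shift -> 7
byte 1=0xD2: payload=0x52=82, contrib = 82<<7 = 10496; acc -> 10588, shift -> 14
byte 2=0x59: payload=0x59=89, contrib = 89<<14 = 1458176; acc -> 1468764, shift -> 21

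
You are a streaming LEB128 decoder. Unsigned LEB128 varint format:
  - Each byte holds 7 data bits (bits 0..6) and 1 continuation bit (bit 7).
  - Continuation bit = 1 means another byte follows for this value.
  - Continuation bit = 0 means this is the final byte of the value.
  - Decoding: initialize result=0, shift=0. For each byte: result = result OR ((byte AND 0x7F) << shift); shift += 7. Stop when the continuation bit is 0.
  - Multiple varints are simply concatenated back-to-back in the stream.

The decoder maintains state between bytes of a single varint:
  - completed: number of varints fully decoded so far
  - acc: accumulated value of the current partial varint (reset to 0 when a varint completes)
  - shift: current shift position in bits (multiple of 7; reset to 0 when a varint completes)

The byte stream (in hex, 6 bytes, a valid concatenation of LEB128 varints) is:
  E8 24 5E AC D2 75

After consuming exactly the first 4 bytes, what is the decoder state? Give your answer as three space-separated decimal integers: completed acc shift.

Answer: 2 44 7

Derivation:
byte[0]=0xE8 cont=1 payload=0x68: acc |= 104<<0 -> completed=0 acc=104 shift=7
byte[1]=0x24 cont=0 payload=0x24: varint #1 complete (value=4712); reset -> completed=1 acc=0 shift=0
byte[2]=0x5E cont=0 payload=0x5E: varint #2 complete (value=94); reset -> completed=2 acc=0 shift=0
byte[3]=0xAC cont=1 payload=0x2C: acc |= 44<<0 -> completed=2 acc=44 shift=7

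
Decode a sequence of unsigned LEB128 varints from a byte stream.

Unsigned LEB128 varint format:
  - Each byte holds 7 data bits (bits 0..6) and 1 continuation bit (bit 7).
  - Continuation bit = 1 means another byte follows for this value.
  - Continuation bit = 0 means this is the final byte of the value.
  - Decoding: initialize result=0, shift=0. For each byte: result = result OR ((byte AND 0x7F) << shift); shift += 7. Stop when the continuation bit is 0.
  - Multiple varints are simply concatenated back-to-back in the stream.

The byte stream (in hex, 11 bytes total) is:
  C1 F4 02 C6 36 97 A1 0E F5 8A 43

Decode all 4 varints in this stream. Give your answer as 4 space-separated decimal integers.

Answer: 47681 6982 233623 1099125

Derivation:
  byte[0]=0xC1 cont=1 payload=0x41=65: acc |= 65<<0 -> acc=65 shift=7
  byte[1]=0xF4 cont=1 payload=0x74=116: acc |= 116<<7 -> acc=14913 shift=14
  byte[2]=0x02 cont=0 payload=0x02=2: acc |= 2<<14 -> acc=47681 shift=21 [end]
Varint 1: bytes[0:3] = C1 F4 02 -> value 47681 (3 byte(s))
  byte[3]=0xC6 cont=1 payload=0x46=70: acc |= 70<<0 -> acc=70 shift=7
  byte[4]=0x36 cont=0 payload=0x36=54: acc |= 54<<7 -> acc=6982 shift=14 [end]
Varint 2: bytes[3:5] = C6 36 -> value 6982 (2 byte(s))
  byte[5]=0x97 cont=1 payload=0x17=23: acc |= 23<<0 -> acc=23 shift=7
  byte[6]=0xA1 cont=1 payload=0x21=33: acc |= 33<<7 -> acc=4247 shift=14
  byte[7]=0x0E cont=0 payload=0x0E=14: acc |= 14<<14 -> acc=233623 shift=21 [end]
Varint 3: bytes[5:8] = 97 A1 0E -> value 233623 (3 byte(s))
  byte[8]=0xF5 cont=1 payload=0x75=117: acc |= 117<<0 -> acc=117 shift=7
  byte[9]=0x8A cont=1 payload=0x0A=10: acc |= 10<<7 -> acc=1397 shift=14
  byte[10]=0x43 cont=0 payload=0x43=67: acc |= 67<<14 -> acc=1099125 shift=21 [end]
Varint 4: bytes[8:11] = F5 8A 43 -> value 1099125 (3 byte(s))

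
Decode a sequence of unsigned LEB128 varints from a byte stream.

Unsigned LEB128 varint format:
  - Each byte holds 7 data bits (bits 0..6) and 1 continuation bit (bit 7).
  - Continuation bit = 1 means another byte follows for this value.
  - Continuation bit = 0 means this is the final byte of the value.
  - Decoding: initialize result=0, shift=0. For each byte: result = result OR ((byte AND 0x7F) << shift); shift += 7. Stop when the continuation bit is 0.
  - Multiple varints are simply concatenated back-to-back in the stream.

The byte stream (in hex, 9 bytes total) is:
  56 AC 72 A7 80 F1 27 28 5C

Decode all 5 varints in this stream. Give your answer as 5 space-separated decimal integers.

  byte[0]=0x56 cont=0 payload=0x56=86: acc |= 86<<0 -> acc=86 shift=7 [end]
Varint 1: bytes[0:1] = 56 -> value 86 (1 byte(s))
  byte[1]=0xAC cont=1 payload=0x2C=44: acc |= 44<<0 -> acc=44 shift=7
  byte[2]=0x72 cont=0 payload=0x72=114: acc |= 114<<7 -> acc=14636 shift=14 [end]
Varint 2: bytes[1:3] = AC 72 -> value 14636 (2 byte(s))
  byte[3]=0xA7 cont=1 payload=0x27=39: acc |= 39<<0 -> acc=39 shift=7
  byte[4]=0x80 cont=1 payload=0x00=0: acc |= 0<<7 -> acc=39 shift=14
  byte[5]=0xF1 cont=1 payload=0x71=113: acc |= 113<<14 -> acc=1851431 shift=21
  byte[6]=0x27 cont=0 payload=0x27=39: acc |= 39<<21 -> acc=83640359 shift=28 [end]
Varint 3: bytes[3:7] = A7 80 F1 27 -> value 83640359 (4 byte(s))
  byte[7]=0x28 cont=0 payload=0x28=40: acc |= 40<<0 -> acc=40 shift=7 [end]
Varint 4: bytes[7:8] = 28 -> value 40 (1 byte(s))
  byte[8]=0x5C cont=0 payload=0x5C=92: acc |= 92<<0 -> acc=92 shift=7 [end]
Varint 5: bytes[8:9] = 5C -> value 92 (1 byte(s))

Answer: 86 14636 83640359 40 92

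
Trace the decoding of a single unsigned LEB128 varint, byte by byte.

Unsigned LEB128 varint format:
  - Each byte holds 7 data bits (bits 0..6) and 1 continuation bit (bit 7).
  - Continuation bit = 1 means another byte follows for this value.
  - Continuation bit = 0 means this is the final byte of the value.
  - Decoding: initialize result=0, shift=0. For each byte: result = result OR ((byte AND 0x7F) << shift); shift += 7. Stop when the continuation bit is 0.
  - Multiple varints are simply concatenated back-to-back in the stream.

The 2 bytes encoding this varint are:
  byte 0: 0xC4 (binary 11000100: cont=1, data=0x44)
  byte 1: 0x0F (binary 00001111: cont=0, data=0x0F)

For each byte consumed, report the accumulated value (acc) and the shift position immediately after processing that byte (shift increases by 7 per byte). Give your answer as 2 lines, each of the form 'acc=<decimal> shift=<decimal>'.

byte 0=0xC4: payload=0x44=68, contrib = 68<<0 = 68; acc -> 68, shift -> 7
byte 1=0x0F: payload=0x0F=15, contrib = 15<<7 = 1920; acc -> 1988, shift -> 14

Answer: acc=68 shift=7
acc=1988 shift=14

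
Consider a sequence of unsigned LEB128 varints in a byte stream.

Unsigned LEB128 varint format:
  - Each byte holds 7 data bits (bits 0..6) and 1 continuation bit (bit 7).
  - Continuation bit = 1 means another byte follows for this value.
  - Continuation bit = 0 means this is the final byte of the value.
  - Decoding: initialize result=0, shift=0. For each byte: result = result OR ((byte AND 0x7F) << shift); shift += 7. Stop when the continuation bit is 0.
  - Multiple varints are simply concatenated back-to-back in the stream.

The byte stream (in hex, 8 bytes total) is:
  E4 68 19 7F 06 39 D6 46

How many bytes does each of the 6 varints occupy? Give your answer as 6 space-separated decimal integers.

Answer: 2 1 1 1 1 2

Derivation:
  byte[0]=0xE4 cont=1 payload=0x64=100: acc |= 100<<0 -> acc=100 shift=7
  byte[1]=0x68 cont=0 payload=0x68=104: acc |= 104<<7 -> acc=13412 shift=14 [end]
Varint 1: bytes[0:2] = E4 68 -> value 13412 (2 byte(s))
  byte[2]=0x19 cont=0 payload=0x19=25: acc |= 25<<0 -> acc=25 shift=7 [end]
Varint 2: bytes[2:3] = 19 -> value 25 (1 byte(s))
  byte[3]=0x7F cont=0 payload=0x7F=127: acc |= 127<<0 -> acc=127 shift=7 [end]
Varint 3: bytes[3:4] = 7F -> value 127 (1 byte(s))
  byte[4]=0x06 cont=0 payload=0x06=6: acc |= 6<<0 -> acc=6 shift=7 [end]
Varint 4: bytes[4:5] = 06 -> value 6 (1 byte(s))
  byte[5]=0x39 cont=0 payload=0x39=57: acc |= 57<<0 -> acc=57 shift=7 [end]
Varint 5: bytes[5:6] = 39 -> value 57 (1 byte(s))
  byte[6]=0xD6 cont=1 payload=0x56=86: acc |= 86<<0 -> acc=86 shift=7
  byte[7]=0x46 cont=0 payload=0x46=70: acc |= 70<<7 -> acc=9046 shift=14 [end]
Varint 6: bytes[6:8] = D6 46 -> value 9046 (2 byte(s))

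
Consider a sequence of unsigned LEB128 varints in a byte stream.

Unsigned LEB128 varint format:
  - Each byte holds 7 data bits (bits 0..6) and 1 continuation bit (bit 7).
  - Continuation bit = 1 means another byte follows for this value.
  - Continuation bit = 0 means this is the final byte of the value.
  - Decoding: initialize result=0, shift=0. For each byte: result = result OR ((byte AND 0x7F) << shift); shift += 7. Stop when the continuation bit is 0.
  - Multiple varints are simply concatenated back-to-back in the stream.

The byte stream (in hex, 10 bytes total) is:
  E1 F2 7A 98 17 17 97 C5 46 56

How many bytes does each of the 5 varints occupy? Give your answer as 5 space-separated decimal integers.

Answer: 3 2 1 3 1

Derivation:
  byte[0]=0xE1 cont=1 payload=0x61=97: acc |= 97<<0 -> acc=97 shift=7
  byte[1]=0xF2 cont=1 payload=0x72=114: acc |= 114<<7 -> acc=14689 shift=14
  byte[2]=0x7A cont=0 payload=0x7A=122: acc |= 122<<14 -> acc=2013537 shift=21 [end]
Varint 1: bytes[0:3] = E1 F2 7A -> value 2013537 (3 byte(s))
  byte[3]=0x98 cont=1 payload=0x18=24: acc |= 24<<0 -> acc=24 shift=7
  byte[4]=0x17 cont=0 payload=0x17=23: acc |= 23<<7 -> acc=2968 shift=14 [end]
Varint 2: bytes[3:5] = 98 17 -> value 2968 (2 byte(s))
  byte[5]=0x17 cont=0 payload=0x17=23: acc |= 23<<0 -> acc=23 shift=7 [end]
Varint 3: bytes[5:6] = 17 -> value 23 (1 byte(s))
  byte[6]=0x97 cont=1 payload=0x17=23: acc |= 23<<0 -> acc=23 shift=7
  byte[7]=0xC5 cont=1 payload=0x45=69: acc |= 69<<7 -> acc=8855 shift=14
  byte[8]=0x46 cont=0 payload=0x46=70: acc |= 70<<14 -> acc=1155735 shift=21 [end]
Varint 4: bytes[6:9] = 97 C5 46 -> value 1155735 (3 byte(s))
  byte[9]=0x56 cont=0 payload=0x56=86: acc |= 86<<0 -> acc=86 shift=7 [end]
Varint 5: bytes[9:10] = 56 -> value 86 (1 byte(s))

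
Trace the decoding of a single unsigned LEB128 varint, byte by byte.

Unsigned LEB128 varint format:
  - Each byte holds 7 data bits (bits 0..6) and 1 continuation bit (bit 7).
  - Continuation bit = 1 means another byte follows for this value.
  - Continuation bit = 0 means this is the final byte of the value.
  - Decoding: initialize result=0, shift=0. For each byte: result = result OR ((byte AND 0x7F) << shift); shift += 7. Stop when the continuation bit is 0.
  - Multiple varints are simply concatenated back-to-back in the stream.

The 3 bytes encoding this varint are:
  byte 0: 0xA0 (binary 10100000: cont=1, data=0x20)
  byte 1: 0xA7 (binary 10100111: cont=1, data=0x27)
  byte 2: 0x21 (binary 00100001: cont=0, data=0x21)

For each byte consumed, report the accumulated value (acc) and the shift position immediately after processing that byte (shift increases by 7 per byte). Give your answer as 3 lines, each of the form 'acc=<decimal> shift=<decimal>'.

byte 0=0xA0: payload=0x20=32, contrib = 32<<0 = 32; acc -> 32, shift -> 7
byte 1=0xA7: payload=0x27=39, contrib = 39<<7 = 4992; acc -> 5024, shift -> 14
byte 2=0x21: payload=0x21=33, contrib = 33<<14 = 540672; acc -> 545696, shift -> 21

Answer: acc=32 shift=7
acc=5024 shift=14
acc=545696 shift=21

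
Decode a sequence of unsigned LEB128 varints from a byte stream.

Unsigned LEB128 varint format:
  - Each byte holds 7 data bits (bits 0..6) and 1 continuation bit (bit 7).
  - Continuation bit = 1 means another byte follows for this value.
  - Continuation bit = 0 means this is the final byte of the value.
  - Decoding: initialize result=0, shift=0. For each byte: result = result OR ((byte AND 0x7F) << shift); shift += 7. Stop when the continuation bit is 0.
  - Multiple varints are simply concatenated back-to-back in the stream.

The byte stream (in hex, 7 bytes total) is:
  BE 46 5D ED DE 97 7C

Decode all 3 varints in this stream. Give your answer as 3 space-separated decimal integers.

Answer: 9022 93 260435821

Derivation:
  byte[0]=0xBE cont=1 payload=0x3E=62: acc |= 62<<0 -> acc=62 shift=7
  byte[1]=0x46 cont=0 payload=0x46=70: acc |= 70<<7 -> acc=9022 shift=14 [end]
Varint 1: bytes[0:2] = BE 46 -> value 9022 (2 byte(s))
  byte[2]=0x5D cont=0 payload=0x5D=93: acc |= 93<<0 -> acc=93 shift=7 [end]
Varint 2: bytes[2:3] = 5D -> value 93 (1 byte(s))
  byte[3]=0xED cont=1 payload=0x6D=109: acc |= 109<<0 -> acc=109 shift=7
  byte[4]=0xDE cont=1 payload=0x5E=94: acc |= 94<<7 -> acc=12141 shift=14
  byte[5]=0x97 cont=1 payload=0x17=23: acc |= 23<<14 -> acc=388973 shift=21
  byte[6]=0x7C cont=0 payload=0x7C=124: acc |= 124<<21 -> acc=260435821 shift=28 [end]
Varint 3: bytes[3:7] = ED DE 97 7C -> value 260435821 (4 byte(s))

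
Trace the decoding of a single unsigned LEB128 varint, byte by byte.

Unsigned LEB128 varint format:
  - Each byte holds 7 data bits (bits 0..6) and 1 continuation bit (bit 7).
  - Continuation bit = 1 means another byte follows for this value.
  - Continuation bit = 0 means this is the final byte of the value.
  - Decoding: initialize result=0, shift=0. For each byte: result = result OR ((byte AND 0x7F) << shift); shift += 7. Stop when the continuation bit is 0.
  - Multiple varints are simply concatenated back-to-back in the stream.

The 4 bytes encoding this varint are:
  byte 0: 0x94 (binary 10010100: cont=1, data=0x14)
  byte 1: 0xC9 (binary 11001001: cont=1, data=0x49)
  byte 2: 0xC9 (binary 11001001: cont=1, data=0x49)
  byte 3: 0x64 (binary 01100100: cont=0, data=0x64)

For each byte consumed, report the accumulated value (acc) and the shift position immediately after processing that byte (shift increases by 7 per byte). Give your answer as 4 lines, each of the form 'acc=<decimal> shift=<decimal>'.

byte 0=0x94: payload=0x14=20, contrib = 20<<0 = 20; acc -> 20, shift -> 7
byte 1=0xC9: payload=0x49=73, contrib = 73<<7 = 9344; acc -> 9364, shift -> 14
byte 2=0xC9: payload=0x49=73, contrib = 73<<14 = 1196032; acc -> 1205396, shift -> 21
byte 3=0x64: payload=0x64=100, contrib = 100<<21 = 209715200; acc -> 210920596, shift -> 28

Answer: acc=20 shift=7
acc=9364 shift=14
acc=1205396 shift=21
acc=210920596 shift=28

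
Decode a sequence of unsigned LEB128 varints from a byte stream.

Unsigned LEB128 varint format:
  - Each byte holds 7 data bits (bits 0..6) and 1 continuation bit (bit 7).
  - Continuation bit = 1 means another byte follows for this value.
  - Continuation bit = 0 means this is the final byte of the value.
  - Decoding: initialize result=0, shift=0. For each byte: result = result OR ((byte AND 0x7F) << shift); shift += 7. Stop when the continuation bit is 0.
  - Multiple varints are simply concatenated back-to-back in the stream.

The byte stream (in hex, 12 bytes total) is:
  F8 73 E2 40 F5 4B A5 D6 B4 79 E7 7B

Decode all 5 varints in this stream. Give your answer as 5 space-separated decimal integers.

  byte[0]=0xF8 cont=1 payload=0x78=120: acc |= 120<<0 -> acc=120 shift=7
  byte[1]=0x73 cont=0 payload=0x73=115: acc |= 115<<7 -> acc=14840 shift=14 [end]
Varint 1: bytes[0:2] = F8 73 -> value 14840 (2 byte(s))
  byte[2]=0xE2 cont=1 payload=0x62=98: acc |= 98<<0 -> acc=98 shift=7
  byte[3]=0x40 cont=0 payload=0x40=64: acc |= 64<<7 -> acc=8290 shift=14 [end]
Varint 2: bytes[2:4] = E2 40 -> value 8290 (2 byte(s))
  byte[4]=0xF5 cont=1 payload=0x75=117: acc |= 117<<0 -> acc=117 shift=7
  byte[5]=0x4B cont=0 payload=0x4B=75: acc |= 75<<7 -> acc=9717 shift=14 [end]
Varint 3: bytes[4:6] = F5 4B -> value 9717 (2 byte(s))
  byte[6]=0xA5 cont=1 payload=0x25=37: acc |= 37<<0 -> acc=37 shift=7
  byte[7]=0xD6 cont=1 payload=0x56=86: acc |= 86<<7 -> acc=11045 shift=14
  byte[8]=0xB4 cont=1 payload=0x34=52: acc |= 52<<14 -> acc=863013 shift=21
  byte[9]=0x79 cont=0 payload=0x79=121: acc |= 121<<21 -> acc=254618405 shift=28 [end]
Varint 4: bytes[6:10] = A5 D6 B4 79 -> value 254618405 (4 byte(s))
  byte[10]=0xE7 cont=1 payload=0x67=103: acc |= 103<<0 -> acc=103 shift=7
  byte[11]=0x7B cont=0 payload=0x7B=123: acc |= 123<<7 -> acc=15847 shift=14 [end]
Varint 5: bytes[10:12] = E7 7B -> value 15847 (2 byte(s))

Answer: 14840 8290 9717 254618405 15847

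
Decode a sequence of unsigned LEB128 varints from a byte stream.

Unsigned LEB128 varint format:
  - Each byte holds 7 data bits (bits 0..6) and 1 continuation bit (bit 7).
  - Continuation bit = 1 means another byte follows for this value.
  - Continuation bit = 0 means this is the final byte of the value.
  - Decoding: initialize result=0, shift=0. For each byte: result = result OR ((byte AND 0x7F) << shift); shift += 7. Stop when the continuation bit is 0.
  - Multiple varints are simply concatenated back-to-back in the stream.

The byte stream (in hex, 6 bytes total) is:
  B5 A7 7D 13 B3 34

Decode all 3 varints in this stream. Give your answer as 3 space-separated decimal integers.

Answer: 2053045 19 6707

Derivation:
  byte[0]=0xB5 cont=1 payload=0x35=53: acc |= 53<<0 -> acc=53 shift=7
  byte[1]=0xA7 cont=1 payload=0x27=39: acc |= 39<<7 -> acc=5045 shift=14
  byte[2]=0x7D cont=0 payload=0x7D=125: acc |= 125<<14 -> acc=2053045 shift=21 [end]
Varint 1: bytes[0:3] = B5 A7 7D -> value 2053045 (3 byte(s))
  byte[3]=0x13 cont=0 payload=0x13=19: acc |= 19<<0 -> acc=19 shift=7 [end]
Varint 2: bytes[3:4] = 13 -> value 19 (1 byte(s))
  byte[4]=0xB3 cont=1 payload=0x33=51: acc |= 51<<0 -> acc=51 shift=7
  byte[5]=0x34 cont=0 payload=0x34=52: acc |= 52<<7 -> acc=6707 shift=14 [end]
Varint 3: bytes[4:6] = B3 34 -> value 6707 (2 byte(s))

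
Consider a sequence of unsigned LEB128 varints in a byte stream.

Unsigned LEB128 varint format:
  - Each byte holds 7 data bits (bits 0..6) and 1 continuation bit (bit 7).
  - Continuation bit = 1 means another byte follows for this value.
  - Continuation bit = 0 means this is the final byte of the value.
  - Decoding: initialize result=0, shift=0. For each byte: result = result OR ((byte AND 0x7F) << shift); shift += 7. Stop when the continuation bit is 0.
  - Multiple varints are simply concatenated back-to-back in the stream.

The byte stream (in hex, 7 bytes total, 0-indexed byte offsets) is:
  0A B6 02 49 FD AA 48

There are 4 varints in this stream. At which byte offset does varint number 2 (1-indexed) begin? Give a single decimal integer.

  byte[0]=0x0A cont=0 payload=0x0A=10: acc |= 10<<0 -> acc=10 shift=7 [end]
Varint 1: bytes[0:1] = 0A -> value 10 (1 byte(s))
  byte[1]=0xB6 cont=1 payload=0x36=54: acc |= 54<<0 -> acc=54 shift=7
  byte[2]=0x02 cont=0 payload=0x02=2: acc |= 2<<7 -> acc=310 shift=14 [end]
Varint 2: bytes[1:3] = B6 02 -> value 310 (2 byte(s))
  byte[3]=0x49 cont=0 payload=0x49=73: acc |= 73<<0 -> acc=73 shift=7 [end]
Varint 3: bytes[3:4] = 49 -> value 73 (1 byte(s))
  byte[4]=0xFD cont=1 payload=0x7D=125: acc |= 125<<0 -> acc=125 shift=7
  byte[5]=0xAA cont=1 payload=0x2A=42: acc |= 42<<7 -> acc=5501 shift=14
  byte[6]=0x48 cont=0 payload=0x48=72: acc |= 72<<14 -> acc=1185149 shift=21 [end]
Varint 4: bytes[4:7] = FD AA 48 -> value 1185149 (3 byte(s))

Answer: 1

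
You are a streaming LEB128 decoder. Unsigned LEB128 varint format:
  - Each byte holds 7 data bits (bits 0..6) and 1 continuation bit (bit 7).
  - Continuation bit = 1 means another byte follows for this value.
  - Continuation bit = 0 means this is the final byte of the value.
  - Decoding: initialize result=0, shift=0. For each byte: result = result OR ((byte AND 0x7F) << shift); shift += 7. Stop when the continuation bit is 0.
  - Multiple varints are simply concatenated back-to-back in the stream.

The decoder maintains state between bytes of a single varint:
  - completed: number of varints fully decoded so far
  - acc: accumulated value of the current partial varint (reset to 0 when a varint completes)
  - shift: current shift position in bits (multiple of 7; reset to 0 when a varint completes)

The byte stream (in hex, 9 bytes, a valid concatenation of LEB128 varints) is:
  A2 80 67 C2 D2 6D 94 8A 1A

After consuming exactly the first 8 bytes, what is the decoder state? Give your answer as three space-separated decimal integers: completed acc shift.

byte[0]=0xA2 cont=1 payload=0x22: acc |= 34<<0 -> completed=0 acc=34 shift=7
byte[1]=0x80 cont=1 payload=0x00: acc |= 0<<7 -> completed=0 acc=34 shift=14
byte[2]=0x67 cont=0 payload=0x67: varint #1 complete (value=1687586); reset -> completed=1 acc=0 shift=0
byte[3]=0xC2 cont=1 payload=0x42: acc |= 66<<0 -> completed=1 acc=66 shift=7
byte[4]=0xD2 cont=1 payload=0x52: acc |= 82<<7 -> completed=1 acc=10562 shift=14
byte[5]=0x6D cont=0 payload=0x6D: varint #2 complete (value=1796418); reset -> completed=2 acc=0 shift=0
byte[6]=0x94 cont=1 payload=0x14: acc |= 20<<0 -> completed=2 acc=20 shift=7
byte[7]=0x8A cont=1 payload=0x0A: acc |= 10<<7 -> completed=2 acc=1300 shift=14

Answer: 2 1300 14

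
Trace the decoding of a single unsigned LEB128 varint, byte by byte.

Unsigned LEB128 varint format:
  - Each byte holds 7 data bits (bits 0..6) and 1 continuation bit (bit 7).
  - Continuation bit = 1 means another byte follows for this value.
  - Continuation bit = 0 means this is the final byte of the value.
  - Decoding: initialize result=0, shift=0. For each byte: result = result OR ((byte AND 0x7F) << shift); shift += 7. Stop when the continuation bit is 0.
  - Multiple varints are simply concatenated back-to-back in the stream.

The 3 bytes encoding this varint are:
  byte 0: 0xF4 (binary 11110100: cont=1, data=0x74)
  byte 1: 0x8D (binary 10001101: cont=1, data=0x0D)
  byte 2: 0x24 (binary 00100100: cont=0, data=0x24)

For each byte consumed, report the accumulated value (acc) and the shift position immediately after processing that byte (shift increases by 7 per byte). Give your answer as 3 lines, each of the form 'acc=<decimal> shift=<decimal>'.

Answer: acc=116 shift=7
acc=1780 shift=14
acc=591604 shift=21

Derivation:
byte 0=0xF4: payload=0x74=116, contrib = 116<<0 = 116; acc -> 116, shift -> 7
byte 1=0x8D: payload=0x0D=13, contrib = 13<<7 = 1664; acc -> 1780, shift -> 14
byte 2=0x24: payload=0x24=36, contrib = 36<<14 = 589824; acc -> 591604, shift -> 21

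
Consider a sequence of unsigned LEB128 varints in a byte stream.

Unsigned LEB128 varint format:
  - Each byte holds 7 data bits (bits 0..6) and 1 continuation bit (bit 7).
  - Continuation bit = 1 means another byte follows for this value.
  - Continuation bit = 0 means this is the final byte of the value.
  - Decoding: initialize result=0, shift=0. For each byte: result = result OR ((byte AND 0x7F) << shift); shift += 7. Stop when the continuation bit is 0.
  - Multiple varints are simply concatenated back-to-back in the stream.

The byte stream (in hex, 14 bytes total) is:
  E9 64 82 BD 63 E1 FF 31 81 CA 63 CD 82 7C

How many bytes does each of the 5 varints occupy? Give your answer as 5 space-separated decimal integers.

Answer: 2 3 3 3 3

Derivation:
  byte[0]=0xE9 cont=1 payload=0x69=105: acc |= 105<<0 -> acc=105 shift=7
  byte[1]=0x64 cont=0 payload=0x64=100: acc |= 100<<7 -> acc=12905 shift=14 [end]
Varint 1: bytes[0:2] = E9 64 -> value 12905 (2 byte(s))
  byte[2]=0x82 cont=1 payload=0x02=2: acc |= 2<<0 -> acc=2 shift=7
  byte[3]=0xBD cont=1 payload=0x3D=61: acc |= 61<<7 -> acc=7810 shift=14
  byte[4]=0x63 cont=0 payload=0x63=99: acc |= 99<<14 -> acc=1629826 shift=21 [end]
Varint 2: bytes[2:5] = 82 BD 63 -> value 1629826 (3 byte(s))
  byte[5]=0xE1 cont=1 payload=0x61=97: acc |= 97<<0 -> acc=97 shift=7
  byte[6]=0xFF cont=1 payload=0x7F=127: acc |= 127<<7 -> acc=16353 shift=14
  byte[7]=0x31 cont=0 payload=0x31=49: acc |= 49<<14 -> acc=819169 shift=21 [end]
Varint 3: bytes[5:8] = E1 FF 31 -> value 819169 (3 byte(s))
  byte[8]=0x81 cont=1 payload=0x01=1: acc |= 1<<0 -> acc=1 shift=7
  byte[9]=0xCA cont=1 payload=0x4A=74: acc |= 74<<7 -> acc=9473 shift=14
  byte[10]=0x63 cont=0 payload=0x63=99: acc |= 99<<14 -> acc=1631489 shift=21 [end]
Varint 4: bytes[8:11] = 81 CA 63 -> value 1631489 (3 byte(s))
  byte[11]=0xCD cont=1 payload=0x4D=77: acc |= 77<<0 -> acc=77 shift=7
  byte[12]=0x82 cont=1 payload=0x02=2: acc |= 2<<7 -> acc=333 shift=14
  byte[13]=0x7C cont=0 payload=0x7C=124: acc |= 124<<14 -> acc=2031949 shift=21 [end]
Varint 5: bytes[11:14] = CD 82 7C -> value 2031949 (3 byte(s))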